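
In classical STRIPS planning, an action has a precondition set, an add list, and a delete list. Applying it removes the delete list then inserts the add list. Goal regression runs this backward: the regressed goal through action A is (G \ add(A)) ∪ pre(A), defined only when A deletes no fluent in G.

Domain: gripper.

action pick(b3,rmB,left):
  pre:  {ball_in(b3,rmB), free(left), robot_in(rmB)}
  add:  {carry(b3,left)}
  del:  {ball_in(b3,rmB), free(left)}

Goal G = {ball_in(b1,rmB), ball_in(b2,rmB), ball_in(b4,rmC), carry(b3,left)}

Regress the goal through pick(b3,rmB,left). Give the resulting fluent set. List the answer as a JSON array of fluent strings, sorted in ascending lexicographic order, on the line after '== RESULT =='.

Regress:
  G ∩ del = {}  (empty — regression defined)
  G \ add = {ball_in(b1,rmB), ball_in(b2,rmB), ball_in(b4,rmC), carry(b3,left)} \ {carry(b3,left)} = {ball_in(b1,rmB), ball_in(b2,rmB), ball_in(b4,rmC)}
  ∪ pre   = {ball_in(b1,rmB), ball_in(b2,rmB), ball_in(b4,rmC)} ∪ {ball_in(b3,rmB), free(left), robot_in(rmB)}
          = {ball_in(b1,rmB), ball_in(b2,rmB), ball_in(b3,rmB), ball_in(b4,rmC), free(left), robot_in(rmB)}

== RESULT ==
["ball_in(b1,rmB)", "ball_in(b2,rmB)", "ball_in(b3,rmB)", "ball_in(b4,rmC)", "free(left)", "robot_in(rmB)"]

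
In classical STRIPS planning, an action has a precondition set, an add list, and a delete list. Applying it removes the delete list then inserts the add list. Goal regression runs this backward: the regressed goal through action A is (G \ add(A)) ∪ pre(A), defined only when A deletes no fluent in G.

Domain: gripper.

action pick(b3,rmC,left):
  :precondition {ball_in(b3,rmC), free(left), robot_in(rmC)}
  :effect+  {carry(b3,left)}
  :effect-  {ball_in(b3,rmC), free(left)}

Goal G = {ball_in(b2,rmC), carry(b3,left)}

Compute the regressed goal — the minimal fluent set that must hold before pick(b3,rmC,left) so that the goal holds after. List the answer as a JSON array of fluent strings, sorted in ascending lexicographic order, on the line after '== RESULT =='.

Compute (G \ add) ∪ pre:
  G ∩ del = {}  (empty — regression defined)
  G \ add = {ball_in(b2,rmC), carry(b3,left)} \ {carry(b3,left)} = {ball_in(b2,rmC)}
  ∪ pre   = {ball_in(b2,rmC)} ∪ {ball_in(b3,rmC), free(left), robot_in(rmC)}
          = {ball_in(b2,rmC), ball_in(b3,rmC), free(left), robot_in(rmC)}

== RESULT ==
["ball_in(b2,rmC)", "ball_in(b3,rmC)", "free(left)", "robot_in(rmC)"]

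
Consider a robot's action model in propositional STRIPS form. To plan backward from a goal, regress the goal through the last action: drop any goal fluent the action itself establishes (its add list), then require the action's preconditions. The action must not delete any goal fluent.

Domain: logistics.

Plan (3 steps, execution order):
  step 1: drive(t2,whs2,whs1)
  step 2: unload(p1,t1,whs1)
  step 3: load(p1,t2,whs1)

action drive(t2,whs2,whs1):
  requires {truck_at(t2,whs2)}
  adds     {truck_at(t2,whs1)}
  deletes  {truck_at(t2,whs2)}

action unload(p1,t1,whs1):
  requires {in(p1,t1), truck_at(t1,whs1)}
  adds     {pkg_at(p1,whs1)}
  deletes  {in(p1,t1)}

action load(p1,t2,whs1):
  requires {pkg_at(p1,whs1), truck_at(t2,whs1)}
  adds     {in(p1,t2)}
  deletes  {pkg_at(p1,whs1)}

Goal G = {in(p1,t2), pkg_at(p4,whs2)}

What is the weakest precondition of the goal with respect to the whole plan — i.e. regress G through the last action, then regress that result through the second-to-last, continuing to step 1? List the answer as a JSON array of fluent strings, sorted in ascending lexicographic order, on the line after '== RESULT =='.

Work backward from the goal:
  through step 3 (load(p1,t2,whs1)): drop {in(p1,t2)}, keep {pkg_at(p4,whs2)}, require {pkg_at(p1,whs1), truck_at(t2,whs1)}
    → {pkg_at(p1,whs1), pkg_at(p4,whs2), truck_at(t2,whs1)}
  through step 2 (unload(p1,t1,whs1)): drop {pkg_at(p1,whs1)}, keep {pkg_at(p4,whs2), truck_at(t2,whs1)}, require {in(p1,t1), truck_at(t1,whs1)}
    → {in(p1,t1), pkg_at(p4,whs2), truck_at(t1,whs1), truck_at(t2,whs1)}
  through step 1 (drive(t2,whs2,whs1)): drop {truck_at(t2,whs1)}, keep {in(p1,t1), pkg_at(p4,whs2), truck_at(t1,whs1)}, require {truck_at(t2,whs2)}
    → {in(p1,t1), pkg_at(p4,whs2), truck_at(t1,whs1), truck_at(t2,whs2)}

== RESULT ==
["in(p1,t1)", "pkg_at(p4,whs2)", "truck_at(t1,whs1)", "truck_at(t2,whs2)"]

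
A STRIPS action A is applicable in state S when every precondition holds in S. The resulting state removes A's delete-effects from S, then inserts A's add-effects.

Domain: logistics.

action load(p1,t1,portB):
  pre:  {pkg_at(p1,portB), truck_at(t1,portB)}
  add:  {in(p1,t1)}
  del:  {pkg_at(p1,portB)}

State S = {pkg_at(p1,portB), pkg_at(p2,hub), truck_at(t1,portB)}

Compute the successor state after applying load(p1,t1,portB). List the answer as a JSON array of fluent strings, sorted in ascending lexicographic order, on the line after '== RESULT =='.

Compute (S \ del) ∪ add:
  pre ⊆ S: {pkg_at(p1,portB), truck_at(t1,portB)} ⊆ S  — applicable
  S \ del = {pkg_at(p2,hub), truck_at(t1,portB)}
  ∪ add   = {in(p1,t1), pkg_at(p2,hub), truck_at(t1,portB)}

== RESULT ==
["in(p1,t1)", "pkg_at(p2,hub)", "truck_at(t1,portB)"]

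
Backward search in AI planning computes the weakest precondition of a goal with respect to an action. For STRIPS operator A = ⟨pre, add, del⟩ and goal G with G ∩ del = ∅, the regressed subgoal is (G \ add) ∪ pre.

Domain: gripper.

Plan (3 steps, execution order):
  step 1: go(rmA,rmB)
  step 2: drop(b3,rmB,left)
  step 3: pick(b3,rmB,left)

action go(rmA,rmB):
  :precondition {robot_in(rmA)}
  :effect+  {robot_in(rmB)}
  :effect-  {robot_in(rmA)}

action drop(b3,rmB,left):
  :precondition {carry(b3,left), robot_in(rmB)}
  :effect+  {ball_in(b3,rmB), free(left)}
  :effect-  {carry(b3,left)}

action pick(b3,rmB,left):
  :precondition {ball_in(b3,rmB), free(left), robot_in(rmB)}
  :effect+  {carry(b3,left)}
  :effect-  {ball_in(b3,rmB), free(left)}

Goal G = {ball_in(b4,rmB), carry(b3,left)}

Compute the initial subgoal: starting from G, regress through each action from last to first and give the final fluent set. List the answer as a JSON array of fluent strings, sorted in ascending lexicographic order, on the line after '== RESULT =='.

Regress step by step:
  through step 3 (pick(b3,rmB,left)): drop {carry(b3,left)}, keep {ball_in(b4,rmB)}, require {ball_in(b3,rmB), free(left), robot_in(rmB)}
    → {ball_in(b3,rmB), ball_in(b4,rmB), free(left), robot_in(rmB)}
  through step 2 (drop(b3,rmB,left)): drop {ball_in(b3,rmB), free(left)}, keep {ball_in(b4,rmB), robot_in(rmB)}, require {carry(b3,left), robot_in(rmB)}
    → {ball_in(b4,rmB), carry(b3,left), robot_in(rmB)}
  through step 1 (go(rmA,rmB)): drop {robot_in(rmB)}, keep {ball_in(b4,rmB), carry(b3,left)}, require {robot_in(rmA)}
    → {ball_in(b4,rmB), carry(b3,left), robot_in(rmA)}

== RESULT ==
["ball_in(b4,rmB)", "carry(b3,left)", "robot_in(rmA)"]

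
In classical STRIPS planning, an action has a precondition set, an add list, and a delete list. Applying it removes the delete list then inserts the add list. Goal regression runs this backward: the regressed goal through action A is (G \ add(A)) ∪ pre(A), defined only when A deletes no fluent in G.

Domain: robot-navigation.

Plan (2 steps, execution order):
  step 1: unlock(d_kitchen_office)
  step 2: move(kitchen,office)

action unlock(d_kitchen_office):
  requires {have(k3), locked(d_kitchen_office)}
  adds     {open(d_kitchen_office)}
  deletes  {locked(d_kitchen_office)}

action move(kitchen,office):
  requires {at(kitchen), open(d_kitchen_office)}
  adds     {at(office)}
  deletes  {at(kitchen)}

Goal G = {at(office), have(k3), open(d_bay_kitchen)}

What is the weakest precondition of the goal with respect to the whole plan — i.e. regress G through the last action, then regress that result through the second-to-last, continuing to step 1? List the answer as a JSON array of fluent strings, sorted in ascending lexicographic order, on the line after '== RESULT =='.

Work backward from the goal:
  through step 2 (move(kitchen,office)): drop {at(office)}, keep {have(k3), open(d_bay_kitchen)}, require {at(kitchen), open(d_kitchen_office)}
    → {at(kitchen), have(k3), open(d_bay_kitchen), open(d_kitchen_office)}
  through step 1 (unlock(d_kitchen_office)): drop {open(d_kitchen_office)}, keep {at(kitchen), have(k3), open(d_bay_kitchen)}, require {have(k3), locked(d_kitchen_office)}
    → {at(kitchen), have(k3), locked(d_kitchen_office), open(d_bay_kitchen)}

== RESULT ==
["at(kitchen)", "have(k3)", "locked(d_kitchen_office)", "open(d_bay_kitchen)"]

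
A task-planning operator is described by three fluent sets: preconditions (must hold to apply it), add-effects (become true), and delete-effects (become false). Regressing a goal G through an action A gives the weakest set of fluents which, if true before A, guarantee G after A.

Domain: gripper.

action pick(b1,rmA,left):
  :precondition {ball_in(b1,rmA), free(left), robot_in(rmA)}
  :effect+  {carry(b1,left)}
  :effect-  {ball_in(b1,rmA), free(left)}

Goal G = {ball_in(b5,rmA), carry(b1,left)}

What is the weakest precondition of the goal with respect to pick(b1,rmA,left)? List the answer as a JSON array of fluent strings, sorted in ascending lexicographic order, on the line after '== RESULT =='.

Compute (G \ add) ∪ pre:
  G ∩ del = {}  (empty — regression defined)
  G \ add = {ball_in(b5,rmA), carry(b1,left)} \ {carry(b1,left)} = {ball_in(b5,rmA)}
  ∪ pre   = {ball_in(b5,rmA)} ∪ {ball_in(b1,rmA), free(left), robot_in(rmA)}
          = {ball_in(b1,rmA), ball_in(b5,rmA), free(left), robot_in(rmA)}

== RESULT ==
["ball_in(b1,rmA)", "ball_in(b5,rmA)", "free(left)", "robot_in(rmA)"]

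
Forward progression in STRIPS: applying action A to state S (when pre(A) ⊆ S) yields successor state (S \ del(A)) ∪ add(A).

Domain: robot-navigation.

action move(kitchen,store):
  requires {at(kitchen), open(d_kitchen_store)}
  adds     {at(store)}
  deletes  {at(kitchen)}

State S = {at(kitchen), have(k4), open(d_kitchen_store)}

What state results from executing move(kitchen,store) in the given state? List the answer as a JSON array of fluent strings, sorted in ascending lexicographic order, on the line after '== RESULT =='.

Compute (S \ del) ∪ add:
  pre ⊆ S: {at(kitchen), open(d_kitchen_store)} ⊆ S  — applicable
  S \ del = {have(k4), open(d_kitchen_store)}
  ∪ add   = {at(store), have(k4), open(d_kitchen_store)}

== RESULT ==
["at(store)", "have(k4)", "open(d_kitchen_store)"]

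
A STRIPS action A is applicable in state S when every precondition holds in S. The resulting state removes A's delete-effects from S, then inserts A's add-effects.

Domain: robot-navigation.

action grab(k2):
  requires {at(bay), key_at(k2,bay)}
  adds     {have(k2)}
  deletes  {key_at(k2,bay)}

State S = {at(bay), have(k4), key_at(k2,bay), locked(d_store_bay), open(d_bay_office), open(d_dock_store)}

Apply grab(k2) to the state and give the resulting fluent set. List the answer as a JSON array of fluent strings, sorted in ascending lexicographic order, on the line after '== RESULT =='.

Progress:
  pre ⊆ S: {at(bay), key_at(k2,bay)} ⊆ S  — applicable
  S \ del = {at(bay), have(k4), locked(d_store_bay), open(d_bay_office), open(d_dock_store)}
  ∪ add   = {at(bay), have(k2), have(k4), locked(d_store_bay), open(d_bay_office), open(d_dock_store)}

== RESULT ==
["at(bay)", "have(k2)", "have(k4)", "locked(d_store_bay)", "open(d_bay_office)", "open(d_dock_store)"]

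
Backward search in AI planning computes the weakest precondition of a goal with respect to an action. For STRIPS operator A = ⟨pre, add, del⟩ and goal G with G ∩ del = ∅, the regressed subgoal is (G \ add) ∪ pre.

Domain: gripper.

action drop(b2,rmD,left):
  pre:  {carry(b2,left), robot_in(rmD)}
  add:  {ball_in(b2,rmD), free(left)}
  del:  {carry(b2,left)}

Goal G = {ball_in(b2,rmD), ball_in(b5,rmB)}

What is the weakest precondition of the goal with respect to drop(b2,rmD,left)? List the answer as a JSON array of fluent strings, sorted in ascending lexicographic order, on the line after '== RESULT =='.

Compute (G \ add) ∪ pre:
  G ∩ del = {}  (empty — regression defined)
  G \ add = {ball_in(b2,rmD), ball_in(b5,rmB)} \ {ball_in(b2,rmD), free(left)} = {ball_in(b5,rmB)}
  ∪ pre   = {ball_in(b5,rmB)} ∪ {carry(b2,left), robot_in(rmD)}
          = {ball_in(b5,rmB), carry(b2,left), robot_in(rmD)}

== RESULT ==
["ball_in(b5,rmB)", "carry(b2,left)", "robot_in(rmD)"]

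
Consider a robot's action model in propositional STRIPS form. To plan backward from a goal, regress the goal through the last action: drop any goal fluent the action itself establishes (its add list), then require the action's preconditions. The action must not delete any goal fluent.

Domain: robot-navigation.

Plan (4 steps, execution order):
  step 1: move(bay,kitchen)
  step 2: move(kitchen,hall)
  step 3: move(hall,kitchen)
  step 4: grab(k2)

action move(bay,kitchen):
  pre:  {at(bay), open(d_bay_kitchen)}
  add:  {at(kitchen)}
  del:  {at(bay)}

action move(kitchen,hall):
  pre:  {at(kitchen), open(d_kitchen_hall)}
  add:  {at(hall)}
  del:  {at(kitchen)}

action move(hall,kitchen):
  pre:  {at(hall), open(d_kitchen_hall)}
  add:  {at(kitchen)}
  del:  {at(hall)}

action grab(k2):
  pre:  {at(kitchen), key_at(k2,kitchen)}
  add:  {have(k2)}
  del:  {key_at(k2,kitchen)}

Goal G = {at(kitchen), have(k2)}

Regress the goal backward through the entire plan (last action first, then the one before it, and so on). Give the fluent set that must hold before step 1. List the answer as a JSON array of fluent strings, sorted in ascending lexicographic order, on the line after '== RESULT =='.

Work backward from the goal:
  through step 4 (grab(k2)): drop {have(k2)}, keep {at(kitchen)}, require {at(kitchen), key_at(k2,kitchen)}
    → {at(kitchen), key_at(k2,kitchen)}
  through step 3 (move(hall,kitchen)): drop {at(kitchen)}, keep {key_at(k2,kitchen)}, require {at(hall), open(d_kitchen_hall)}
    → {at(hall), key_at(k2,kitchen), open(d_kitchen_hall)}
  through step 2 (move(kitchen,hall)): drop {at(hall)}, keep {key_at(k2,kitchen), open(d_kitchen_hall)}, require {at(kitchen), open(d_kitchen_hall)}
    → {at(kitchen), key_at(k2,kitchen), open(d_kitchen_hall)}
  through step 1 (move(bay,kitchen)): drop {at(kitchen)}, keep {key_at(k2,kitchen), open(d_kitchen_hall)}, require {at(bay), open(d_bay_kitchen)}
    → {at(bay), key_at(k2,kitchen), open(d_bay_kitchen), open(d_kitchen_hall)}

== RESULT ==
["at(bay)", "key_at(k2,kitchen)", "open(d_bay_kitchen)", "open(d_kitchen_hall)"]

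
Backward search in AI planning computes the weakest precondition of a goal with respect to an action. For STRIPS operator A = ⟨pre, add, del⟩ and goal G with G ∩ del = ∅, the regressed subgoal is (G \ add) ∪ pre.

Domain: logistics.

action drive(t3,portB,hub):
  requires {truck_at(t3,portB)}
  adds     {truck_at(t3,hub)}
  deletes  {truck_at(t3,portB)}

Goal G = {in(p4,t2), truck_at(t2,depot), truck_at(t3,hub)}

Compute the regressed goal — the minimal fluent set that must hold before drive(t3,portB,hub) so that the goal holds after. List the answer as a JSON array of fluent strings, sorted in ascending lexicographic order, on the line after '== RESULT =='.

Regress:
  G ∩ del = {}  (empty — regression defined)
  G \ add = {in(p4,t2), truck_at(t2,depot), truck_at(t3,hub)} \ {truck_at(t3,hub)} = {in(p4,t2), truck_at(t2,depot)}
  ∪ pre   = {in(p4,t2), truck_at(t2,depot)} ∪ {truck_at(t3,portB)}
          = {in(p4,t2), truck_at(t2,depot), truck_at(t3,portB)}

== RESULT ==
["in(p4,t2)", "truck_at(t2,depot)", "truck_at(t3,portB)"]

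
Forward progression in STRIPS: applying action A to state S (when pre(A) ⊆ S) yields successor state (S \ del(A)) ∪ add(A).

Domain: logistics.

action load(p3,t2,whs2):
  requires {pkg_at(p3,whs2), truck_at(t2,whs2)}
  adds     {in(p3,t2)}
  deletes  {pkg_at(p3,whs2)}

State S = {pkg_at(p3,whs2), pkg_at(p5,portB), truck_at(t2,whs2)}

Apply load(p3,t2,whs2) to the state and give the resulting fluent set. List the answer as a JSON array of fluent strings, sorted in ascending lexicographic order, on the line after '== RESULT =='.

Progress:
  pre ⊆ S: {pkg_at(p3,whs2), truck_at(t2,whs2)} ⊆ S  — applicable
  S \ del = {pkg_at(p5,portB), truck_at(t2,whs2)}
  ∪ add   = {in(p3,t2), pkg_at(p5,portB), truck_at(t2,whs2)}

== RESULT ==
["in(p3,t2)", "pkg_at(p5,portB)", "truck_at(t2,whs2)"]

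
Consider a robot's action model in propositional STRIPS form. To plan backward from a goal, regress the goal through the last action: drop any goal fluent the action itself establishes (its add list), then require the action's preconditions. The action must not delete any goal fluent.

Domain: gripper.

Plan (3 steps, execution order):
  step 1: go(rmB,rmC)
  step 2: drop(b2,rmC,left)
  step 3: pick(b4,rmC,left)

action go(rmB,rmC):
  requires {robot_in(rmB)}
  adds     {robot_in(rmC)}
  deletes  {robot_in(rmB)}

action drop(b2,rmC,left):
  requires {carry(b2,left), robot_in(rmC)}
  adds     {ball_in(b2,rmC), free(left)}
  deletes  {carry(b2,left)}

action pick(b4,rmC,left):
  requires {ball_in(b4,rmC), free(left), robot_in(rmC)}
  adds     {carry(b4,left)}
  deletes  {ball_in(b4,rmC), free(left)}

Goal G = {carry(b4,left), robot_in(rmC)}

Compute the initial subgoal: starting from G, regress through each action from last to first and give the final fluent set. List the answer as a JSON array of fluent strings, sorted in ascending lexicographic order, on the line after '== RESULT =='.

Work backward from the goal:
  through step 3 (pick(b4,rmC,left)): drop {carry(b4,left)}, keep {robot_in(rmC)}, require {ball_in(b4,rmC), free(left), robot_in(rmC)}
    → {ball_in(b4,rmC), free(left), robot_in(rmC)}
  through step 2 (drop(b2,rmC,left)): drop {free(left)}, keep {ball_in(b4,rmC), robot_in(rmC)}, require {carry(b2,left), robot_in(rmC)}
    → {ball_in(b4,rmC), carry(b2,left), robot_in(rmC)}
  through step 1 (go(rmB,rmC)): drop {robot_in(rmC)}, keep {ball_in(b4,rmC), carry(b2,left)}, require {robot_in(rmB)}
    → {ball_in(b4,rmC), carry(b2,left), robot_in(rmB)}

== RESULT ==
["ball_in(b4,rmC)", "carry(b2,left)", "robot_in(rmB)"]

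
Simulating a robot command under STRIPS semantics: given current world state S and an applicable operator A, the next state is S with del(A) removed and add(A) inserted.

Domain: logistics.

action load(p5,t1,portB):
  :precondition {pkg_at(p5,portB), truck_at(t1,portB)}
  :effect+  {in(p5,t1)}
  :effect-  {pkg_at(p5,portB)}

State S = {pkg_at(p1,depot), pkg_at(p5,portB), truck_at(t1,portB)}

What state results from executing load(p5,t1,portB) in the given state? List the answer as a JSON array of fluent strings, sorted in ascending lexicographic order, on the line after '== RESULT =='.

Progress:
  pre ⊆ S: {pkg_at(p5,portB), truck_at(t1,portB)} ⊆ S  — applicable
  S \ del = {pkg_at(p1,depot), truck_at(t1,portB)}
  ∪ add   = {in(p5,t1), pkg_at(p1,depot), truck_at(t1,portB)}

== RESULT ==
["in(p5,t1)", "pkg_at(p1,depot)", "truck_at(t1,portB)"]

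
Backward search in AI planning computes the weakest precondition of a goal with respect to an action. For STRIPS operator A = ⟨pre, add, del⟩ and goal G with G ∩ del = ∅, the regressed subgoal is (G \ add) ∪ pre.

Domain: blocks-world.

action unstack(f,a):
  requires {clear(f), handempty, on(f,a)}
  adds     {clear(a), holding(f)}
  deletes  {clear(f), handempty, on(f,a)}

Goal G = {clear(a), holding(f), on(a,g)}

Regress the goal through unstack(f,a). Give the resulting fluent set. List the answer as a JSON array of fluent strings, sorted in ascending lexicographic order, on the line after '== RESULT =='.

Compute (G \ add) ∪ pre:
  G ∩ del = {}  (empty — regression defined)
  G \ add = {clear(a), holding(f), on(a,g)} \ {clear(a), holding(f)} = {on(a,g)}
  ∪ pre   = {on(a,g)} ∪ {clear(f), handempty, on(f,a)}
          = {clear(f), handempty, on(a,g), on(f,a)}

== RESULT ==
["clear(f)", "handempty", "on(a,g)", "on(f,a)"]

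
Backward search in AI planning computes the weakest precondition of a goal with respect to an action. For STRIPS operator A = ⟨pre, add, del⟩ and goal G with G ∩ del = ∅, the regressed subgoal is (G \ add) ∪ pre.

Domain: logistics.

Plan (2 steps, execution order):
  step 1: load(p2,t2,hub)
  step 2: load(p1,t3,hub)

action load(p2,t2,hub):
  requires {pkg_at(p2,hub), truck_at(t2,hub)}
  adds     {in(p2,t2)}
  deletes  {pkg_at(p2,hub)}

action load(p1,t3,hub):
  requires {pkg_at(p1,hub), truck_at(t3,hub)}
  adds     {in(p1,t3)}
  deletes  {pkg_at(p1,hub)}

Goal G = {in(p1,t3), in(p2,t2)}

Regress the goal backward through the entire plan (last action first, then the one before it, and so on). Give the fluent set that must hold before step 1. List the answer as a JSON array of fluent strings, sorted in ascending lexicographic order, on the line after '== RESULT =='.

Work backward from the goal:
  through step 2 (load(p1,t3,hub)): drop {in(p1,t3)}, keep {in(p2,t2)}, require {pkg_at(p1,hub), truck_at(t3,hub)}
    → {in(p2,t2), pkg_at(p1,hub), truck_at(t3,hub)}
  through step 1 (load(p2,t2,hub)): drop {in(p2,t2)}, keep {pkg_at(p1,hub), truck_at(t3,hub)}, require {pkg_at(p2,hub), truck_at(t2,hub)}
    → {pkg_at(p1,hub), pkg_at(p2,hub), truck_at(t2,hub), truck_at(t3,hub)}

== RESULT ==
["pkg_at(p1,hub)", "pkg_at(p2,hub)", "truck_at(t2,hub)", "truck_at(t3,hub)"]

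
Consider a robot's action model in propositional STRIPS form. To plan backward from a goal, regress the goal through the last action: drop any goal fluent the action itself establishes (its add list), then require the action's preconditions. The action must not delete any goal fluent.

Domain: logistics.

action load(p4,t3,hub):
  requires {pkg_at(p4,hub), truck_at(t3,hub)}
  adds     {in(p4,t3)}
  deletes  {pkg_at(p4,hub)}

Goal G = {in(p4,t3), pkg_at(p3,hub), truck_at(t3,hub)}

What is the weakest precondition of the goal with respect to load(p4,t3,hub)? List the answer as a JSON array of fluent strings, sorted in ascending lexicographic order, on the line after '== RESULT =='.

Regress:
  G ∩ del = {}  (empty — regression defined)
  G \ add = {in(p4,t3), pkg_at(p3,hub), truck_at(t3,hub)} \ {in(p4,t3)} = {pkg_at(p3,hub), truck_at(t3,hub)}
  ∪ pre   = {pkg_at(p3,hub), truck_at(t3,hub)} ∪ {pkg_at(p4,hub), truck_at(t3,hub)}
          = {pkg_at(p3,hub), pkg_at(p4,hub), truck_at(t3,hub)}

== RESULT ==
["pkg_at(p3,hub)", "pkg_at(p4,hub)", "truck_at(t3,hub)"]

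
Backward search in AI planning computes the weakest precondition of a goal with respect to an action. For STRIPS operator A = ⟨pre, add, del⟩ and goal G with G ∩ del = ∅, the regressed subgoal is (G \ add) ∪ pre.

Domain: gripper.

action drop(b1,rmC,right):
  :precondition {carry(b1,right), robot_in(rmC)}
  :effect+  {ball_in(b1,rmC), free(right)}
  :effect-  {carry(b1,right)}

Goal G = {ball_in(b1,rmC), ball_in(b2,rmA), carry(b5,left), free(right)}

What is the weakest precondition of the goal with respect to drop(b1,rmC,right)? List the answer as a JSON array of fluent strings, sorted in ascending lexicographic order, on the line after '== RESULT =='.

Compute (G \ add) ∪ pre:
  G ∩ del = {}  (empty — regression defined)
  G \ add = {ball_in(b1,rmC), ball_in(b2,rmA), carry(b5,left), free(right)} \ {ball_in(b1,rmC), free(right)} = {ball_in(b2,rmA), carry(b5,left)}
  ∪ pre   = {ball_in(b2,rmA), carry(b5,left)} ∪ {carry(b1,right), robot_in(rmC)}
          = {ball_in(b2,rmA), carry(b1,right), carry(b5,left), robot_in(rmC)}

== RESULT ==
["ball_in(b2,rmA)", "carry(b1,right)", "carry(b5,left)", "robot_in(rmC)"]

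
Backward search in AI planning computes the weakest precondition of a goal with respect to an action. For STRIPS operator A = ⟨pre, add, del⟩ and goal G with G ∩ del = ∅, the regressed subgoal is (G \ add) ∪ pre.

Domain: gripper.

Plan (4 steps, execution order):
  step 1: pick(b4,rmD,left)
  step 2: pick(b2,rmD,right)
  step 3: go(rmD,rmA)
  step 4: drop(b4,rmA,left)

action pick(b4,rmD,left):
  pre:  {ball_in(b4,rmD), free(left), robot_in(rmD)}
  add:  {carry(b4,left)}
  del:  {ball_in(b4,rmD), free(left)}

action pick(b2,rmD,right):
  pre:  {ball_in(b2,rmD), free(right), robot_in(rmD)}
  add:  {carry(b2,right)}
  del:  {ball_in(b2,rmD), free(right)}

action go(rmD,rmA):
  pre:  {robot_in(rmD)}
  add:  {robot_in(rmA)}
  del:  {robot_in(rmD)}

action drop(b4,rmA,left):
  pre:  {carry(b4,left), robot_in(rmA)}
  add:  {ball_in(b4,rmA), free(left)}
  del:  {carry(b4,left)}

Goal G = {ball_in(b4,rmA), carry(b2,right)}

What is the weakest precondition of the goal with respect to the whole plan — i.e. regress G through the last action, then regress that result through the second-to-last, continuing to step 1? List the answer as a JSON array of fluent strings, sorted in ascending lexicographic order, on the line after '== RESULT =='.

Regress step by step:
  through step 4 (drop(b4,rmA,left)): drop {ball_in(b4,rmA)}, keep {carry(b2,right)}, require {carry(b4,left), robot_in(rmA)}
    → {carry(b2,right), carry(b4,left), robot_in(rmA)}
  through step 3 (go(rmD,rmA)): drop {robot_in(rmA)}, keep {carry(b2,right), carry(b4,left)}, require {robot_in(rmD)}
    → {carry(b2,right), carry(b4,left), robot_in(rmD)}
  through step 2 (pick(b2,rmD,right)): drop {carry(b2,right)}, keep {carry(b4,left), robot_in(rmD)}, require {ball_in(b2,rmD), free(right), robot_in(rmD)}
    → {ball_in(b2,rmD), carry(b4,left), free(right), robot_in(rmD)}
  through step 1 (pick(b4,rmD,left)): drop {carry(b4,left)}, keep {ball_in(b2,rmD), free(right), robot_in(rmD)}, require {ball_in(b4,rmD), free(left), robot_in(rmD)}
    → {ball_in(b2,rmD), ball_in(b4,rmD), free(left), free(right), robot_in(rmD)}

== RESULT ==
["ball_in(b2,rmD)", "ball_in(b4,rmD)", "free(left)", "free(right)", "robot_in(rmD)"]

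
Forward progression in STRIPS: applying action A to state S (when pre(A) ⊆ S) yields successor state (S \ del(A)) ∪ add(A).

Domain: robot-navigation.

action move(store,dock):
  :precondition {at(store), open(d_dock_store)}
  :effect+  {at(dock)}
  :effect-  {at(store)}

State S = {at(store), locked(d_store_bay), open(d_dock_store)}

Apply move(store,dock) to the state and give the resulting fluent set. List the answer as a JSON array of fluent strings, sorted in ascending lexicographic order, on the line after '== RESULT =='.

Progress:
  pre ⊆ S: {at(store), open(d_dock_store)} ⊆ S  — applicable
  S \ del = {locked(d_store_bay), open(d_dock_store)}
  ∪ add   = {at(dock), locked(d_store_bay), open(d_dock_store)}

== RESULT ==
["at(dock)", "locked(d_store_bay)", "open(d_dock_store)"]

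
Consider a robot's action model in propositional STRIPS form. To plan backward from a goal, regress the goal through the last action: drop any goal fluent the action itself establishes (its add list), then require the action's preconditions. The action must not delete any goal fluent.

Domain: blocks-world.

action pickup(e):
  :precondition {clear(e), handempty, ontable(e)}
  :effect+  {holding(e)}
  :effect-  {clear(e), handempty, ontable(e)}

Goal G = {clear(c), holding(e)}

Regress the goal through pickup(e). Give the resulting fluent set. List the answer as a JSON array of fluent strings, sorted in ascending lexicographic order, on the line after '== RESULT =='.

Regress:
  G ∩ del = {}  (empty — regression defined)
  G \ add = {clear(c), holding(e)} \ {holding(e)} = {clear(c)}
  ∪ pre   = {clear(c)} ∪ {clear(e), handempty, ontable(e)}
          = {clear(c), clear(e), handempty, ontable(e)}

== RESULT ==
["clear(c)", "clear(e)", "handempty", "ontable(e)"]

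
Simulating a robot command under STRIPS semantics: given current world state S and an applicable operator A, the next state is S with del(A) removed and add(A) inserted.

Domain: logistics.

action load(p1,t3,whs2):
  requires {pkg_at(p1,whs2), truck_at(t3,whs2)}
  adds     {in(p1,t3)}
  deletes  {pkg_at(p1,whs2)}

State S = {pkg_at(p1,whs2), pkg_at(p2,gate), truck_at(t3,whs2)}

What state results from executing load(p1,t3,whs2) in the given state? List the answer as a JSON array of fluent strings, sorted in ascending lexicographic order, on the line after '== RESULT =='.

Progress:
  pre ⊆ S: {pkg_at(p1,whs2), truck_at(t3,whs2)} ⊆ S  — applicable
  S \ del = {pkg_at(p2,gate), truck_at(t3,whs2)}
  ∪ add   = {in(p1,t3), pkg_at(p2,gate), truck_at(t3,whs2)}

== RESULT ==
["in(p1,t3)", "pkg_at(p2,gate)", "truck_at(t3,whs2)"]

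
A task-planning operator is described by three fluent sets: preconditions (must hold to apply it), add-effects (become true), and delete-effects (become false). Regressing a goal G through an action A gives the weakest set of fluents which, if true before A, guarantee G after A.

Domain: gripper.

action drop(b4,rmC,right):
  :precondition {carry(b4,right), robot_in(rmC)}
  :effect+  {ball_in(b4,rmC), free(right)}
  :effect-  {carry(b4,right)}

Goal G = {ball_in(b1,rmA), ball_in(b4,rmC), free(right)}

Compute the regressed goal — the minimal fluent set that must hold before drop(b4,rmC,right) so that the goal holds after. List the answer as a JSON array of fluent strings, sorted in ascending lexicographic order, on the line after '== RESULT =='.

Compute (G \ add) ∪ pre:
  G ∩ del = {}  (empty — regression defined)
  G \ add = {ball_in(b1,rmA), ball_in(b4,rmC), free(right)} \ {ball_in(b4,rmC), free(right)} = {ball_in(b1,rmA)}
  ∪ pre   = {ball_in(b1,rmA)} ∪ {carry(b4,right), robot_in(rmC)}
          = {ball_in(b1,rmA), carry(b4,right), robot_in(rmC)}

== RESULT ==
["ball_in(b1,rmA)", "carry(b4,right)", "robot_in(rmC)"]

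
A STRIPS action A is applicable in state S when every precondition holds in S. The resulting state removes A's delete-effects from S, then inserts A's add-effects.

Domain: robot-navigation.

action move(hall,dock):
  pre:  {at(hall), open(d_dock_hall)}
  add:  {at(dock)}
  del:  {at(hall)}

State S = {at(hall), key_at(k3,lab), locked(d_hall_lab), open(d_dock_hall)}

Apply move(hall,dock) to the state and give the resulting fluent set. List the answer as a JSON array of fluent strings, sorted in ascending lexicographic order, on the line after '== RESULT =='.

Progress:
  pre ⊆ S: {at(hall), open(d_dock_hall)} ⊆ S  — applicable
  S \ del = {key_at(k3,lab), locked(d_hall_lab), open(d_dock_hall)}
  ∪ add   = {at(dock), key_at(k3,lab), locked(d_hall_lab), open(d_dock_hall)}

== RESULT ==
["at(dock)", "key_at(k3,lab)", "locked(d_hall_lab)", "open(d_dock_hall)"]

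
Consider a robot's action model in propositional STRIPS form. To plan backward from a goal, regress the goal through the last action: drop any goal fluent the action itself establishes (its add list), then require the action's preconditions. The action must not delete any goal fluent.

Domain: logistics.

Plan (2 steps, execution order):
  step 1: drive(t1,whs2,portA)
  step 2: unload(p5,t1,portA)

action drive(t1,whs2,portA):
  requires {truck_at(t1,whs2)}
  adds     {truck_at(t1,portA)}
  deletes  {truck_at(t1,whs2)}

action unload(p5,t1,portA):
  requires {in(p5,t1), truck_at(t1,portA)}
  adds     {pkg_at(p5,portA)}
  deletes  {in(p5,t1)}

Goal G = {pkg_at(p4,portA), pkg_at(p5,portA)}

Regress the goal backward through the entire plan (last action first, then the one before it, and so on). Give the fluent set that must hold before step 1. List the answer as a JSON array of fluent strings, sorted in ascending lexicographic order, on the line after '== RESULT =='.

Work backward from the goal:
  through step 2 (unload(p5,t1,portA)): drop {pkg_at(p5,portA)}, keep {pkg_at(p4,portA)}, require {in(p5,t1), truck_at(t1,portA)}
    → {in(p5,t1), pkg_at(p4,portA), truck_at(t1,portA)}
  through step 1 (drive(t1,whs2,portA)): drop {truck_at(t1,portA)}, keep {in(p5,t1), pkg_at(p4,portA)}, require {truck_at(t1,whs2)}
    → {in(p5,t1), pkg_at(p4,portA), truck_at(t1,whs2)}

== RESULT ==
["in(p5,t1)", "pkg_at(p4,portA)", "truck_at(t1,whs2)"]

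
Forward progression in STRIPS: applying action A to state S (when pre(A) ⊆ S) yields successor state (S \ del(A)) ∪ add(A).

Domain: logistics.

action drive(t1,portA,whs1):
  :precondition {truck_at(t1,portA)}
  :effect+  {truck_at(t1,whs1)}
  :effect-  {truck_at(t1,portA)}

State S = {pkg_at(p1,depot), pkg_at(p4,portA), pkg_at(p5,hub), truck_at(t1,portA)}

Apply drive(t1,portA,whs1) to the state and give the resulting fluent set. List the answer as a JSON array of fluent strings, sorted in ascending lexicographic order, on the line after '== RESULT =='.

Progress:
  pre ⊆ S: {truck_at(t1,portA)} ⊆ S  — applicable
  S \ del = {pkg_at(p1,depot), pkg_at(p4,portA), pkg_at(p5,hub)}
  ∪ add   = {pkg_at(p1,depot), pkg_at(p4,portA), pkg_at(p5,hub), truck_at(t1,whs1)}

== RESULT ==
["pkg_at(p1,depot)", "pkg_at(p4,portA)", "pkg_at(p5,hub)", "truck_at(t1,whs1)"]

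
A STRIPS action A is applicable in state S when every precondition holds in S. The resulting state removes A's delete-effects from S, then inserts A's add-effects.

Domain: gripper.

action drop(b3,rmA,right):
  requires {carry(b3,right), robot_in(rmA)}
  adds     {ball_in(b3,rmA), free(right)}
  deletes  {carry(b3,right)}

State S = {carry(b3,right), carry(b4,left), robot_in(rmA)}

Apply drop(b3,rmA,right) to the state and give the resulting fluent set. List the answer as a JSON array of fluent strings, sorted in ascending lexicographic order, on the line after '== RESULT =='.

Progress:
  pre ⊆ S: {carry(b3,right), robot_in(rmA)} ⊆ S  — applicable
  S \ del = {carry(b4,left), robot_in(rmA)}
  ∪ add   = {ball_in(b3,rmA), carry(b4,left), free(right), robot_in(rmA)}

== RESULT ==
["ball_in(b3,rmA)", "carry(b4,left)", "free(right)", "robot_in(rmA)"]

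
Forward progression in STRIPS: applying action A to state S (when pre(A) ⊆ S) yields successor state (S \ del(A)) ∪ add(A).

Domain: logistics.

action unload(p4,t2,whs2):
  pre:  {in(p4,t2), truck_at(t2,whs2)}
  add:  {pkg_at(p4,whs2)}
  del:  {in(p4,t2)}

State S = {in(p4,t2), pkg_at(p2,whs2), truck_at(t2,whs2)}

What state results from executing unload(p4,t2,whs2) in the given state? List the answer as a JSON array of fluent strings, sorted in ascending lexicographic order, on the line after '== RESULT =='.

Compute (S \ del) ∪ add:
  pre ⊆ S: {in(p4,t2), truck_at(t2,whs2)} ⊆ S  — applicable
  S \ del = {pkg_at(p2,whs2), truck_at(t2,whs2)}
  ∪ add   = {pkg_at(p2,whs2), pkg_at(p4,whs2), truck_at(t2,whs2)}

== RESULT ==
["pkg_at(p2,whs2)", "pkg_at(p4,whs2)", "truck_at(t2,whs2)"]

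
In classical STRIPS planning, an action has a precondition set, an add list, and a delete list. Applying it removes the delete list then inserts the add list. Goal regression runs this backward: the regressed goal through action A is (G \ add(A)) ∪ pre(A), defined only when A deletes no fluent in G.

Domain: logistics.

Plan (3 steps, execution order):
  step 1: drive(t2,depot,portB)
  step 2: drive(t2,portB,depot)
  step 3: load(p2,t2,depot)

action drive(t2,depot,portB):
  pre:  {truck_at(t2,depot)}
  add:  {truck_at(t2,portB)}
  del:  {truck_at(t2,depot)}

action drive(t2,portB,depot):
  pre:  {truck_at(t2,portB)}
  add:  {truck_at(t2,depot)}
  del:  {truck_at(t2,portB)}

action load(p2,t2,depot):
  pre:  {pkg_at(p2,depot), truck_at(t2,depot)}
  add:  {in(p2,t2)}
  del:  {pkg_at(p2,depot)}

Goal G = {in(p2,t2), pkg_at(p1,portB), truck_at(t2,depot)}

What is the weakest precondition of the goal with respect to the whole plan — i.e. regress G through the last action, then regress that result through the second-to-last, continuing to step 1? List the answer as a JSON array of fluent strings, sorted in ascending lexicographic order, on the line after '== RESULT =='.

Regress step by step:
  through step 3 (load(p2,t2,depot)): drop {in(p2,t2)}, keep {pkg_at(p1,portB), truck_at(t2,depot)}, require {pkg_at(p2,depot), truck_at(t2,depot)}
    → {pkg_at(p1,portB), pkg_at(p2,depot), truck_at(t2,depot)}
  through step 2 (drive(t2,portB,depot)): drop {truck_at(t2,depot)}, keep {pkg_at(p1,portB), pkg_at(p2,depot)}, require {truck_at(t2,portB)}
    → {pkg_at(p1,portB), pkg_at(p2,depot), truck_at(t2,portB)}
  through step 1 (drive(t2,depot,portB)): drop {truck_at(t2,portB)}, keep {pkg_at(p1,portB), pkg_at(p2,depot)}, require {truck_at(t2,depot)}
    → {pkg_at(p1,portB), pkg_at(p2,depot), truck_at(t2,depot)}

== RESULT ==
["pkg_at(p1,portB)", "pkg_at(p2,depot)", "truck_at(t2,depot)"]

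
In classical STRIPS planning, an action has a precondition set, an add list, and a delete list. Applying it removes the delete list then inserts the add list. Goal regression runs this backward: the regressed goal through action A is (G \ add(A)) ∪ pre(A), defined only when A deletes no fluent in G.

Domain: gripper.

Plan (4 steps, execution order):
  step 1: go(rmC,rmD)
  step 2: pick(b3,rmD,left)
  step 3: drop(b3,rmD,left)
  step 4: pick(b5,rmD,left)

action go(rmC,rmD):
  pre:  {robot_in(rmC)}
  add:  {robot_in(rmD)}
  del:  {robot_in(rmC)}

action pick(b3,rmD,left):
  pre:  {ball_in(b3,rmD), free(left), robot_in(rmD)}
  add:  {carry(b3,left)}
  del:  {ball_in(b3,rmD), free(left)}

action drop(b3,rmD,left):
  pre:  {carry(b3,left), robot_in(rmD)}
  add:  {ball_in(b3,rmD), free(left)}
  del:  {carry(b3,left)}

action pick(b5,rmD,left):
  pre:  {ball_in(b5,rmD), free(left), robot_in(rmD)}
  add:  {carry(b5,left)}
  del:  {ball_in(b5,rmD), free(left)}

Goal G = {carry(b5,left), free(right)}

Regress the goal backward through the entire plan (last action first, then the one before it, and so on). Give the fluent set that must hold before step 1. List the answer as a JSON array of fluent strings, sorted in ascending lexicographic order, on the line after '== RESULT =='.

Regress step by step:
  through step 4 (pick(b5,rmD,left)): drop {carry(b5,left)}, keep {free(right)}, require {ball_in(b5,rmD), free(left), robot_in(rmD)}
    → {ball_in(b5,rmD), free(left), free(right), robot_in(rmD)}
  through step 3 (drop(b3,rmD,left)): drop {free(left)}, keep {ball_in(b5,rmD), free(right), robot_in(rmD)}, require {carry(b3,left), robot_in(rmD)}
    → {ball_in(b5,rmD), carry(b3,left), free(right), robot_in(rmD)}
  through step 2 (pick(b3,rmD,left)): drop {carry(b3,left)}, keep {ball_in(b5,rmD), free(right), robot_in(rmD)}, require {ball_in(b3,rmD), free(left), robot_in(rmD)}
    → {ball_in(b3,rmD), ball_in(b5,rmD), free(left), free(right), robot_in(rmD)}
  through step 1 (go(rmC,rmD)): drop {robot_in(rmD)}, keep {ball_in(b3,rmD), ball_in(b5,rmD), free(left), free(right)}, require {robot_in(rmC)}
    → {ball_in(b3,rmD), ball_in(b5,rmD), free(left), free(right), robot_in(rmC)}

== RESULT ==
["ball_in(b3,rmD)", "ball_in(b5,rmD)", "free(left)", "free(right)", "robot_in(rmC)"]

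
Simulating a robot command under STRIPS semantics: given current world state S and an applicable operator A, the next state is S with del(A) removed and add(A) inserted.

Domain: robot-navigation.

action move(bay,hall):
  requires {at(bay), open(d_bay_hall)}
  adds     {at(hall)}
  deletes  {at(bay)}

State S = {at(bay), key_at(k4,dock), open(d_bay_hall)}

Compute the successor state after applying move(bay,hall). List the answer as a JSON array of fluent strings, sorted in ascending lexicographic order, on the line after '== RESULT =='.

Compute (S \ del) ∪ add:
  pre ⊆ S: {at(bay), open(d_bay_hall)} ⊆ S  — applicable
  S \ del = {key_at(k4,dock), open(d_bay_hall)}
  ∪ add   = {at(hall), key_at(k4,dock), open(d_bay_hall)}

== RESULT ==
["at(hall)", "key_at(k4,dock)", "open(d_bay_hall)"]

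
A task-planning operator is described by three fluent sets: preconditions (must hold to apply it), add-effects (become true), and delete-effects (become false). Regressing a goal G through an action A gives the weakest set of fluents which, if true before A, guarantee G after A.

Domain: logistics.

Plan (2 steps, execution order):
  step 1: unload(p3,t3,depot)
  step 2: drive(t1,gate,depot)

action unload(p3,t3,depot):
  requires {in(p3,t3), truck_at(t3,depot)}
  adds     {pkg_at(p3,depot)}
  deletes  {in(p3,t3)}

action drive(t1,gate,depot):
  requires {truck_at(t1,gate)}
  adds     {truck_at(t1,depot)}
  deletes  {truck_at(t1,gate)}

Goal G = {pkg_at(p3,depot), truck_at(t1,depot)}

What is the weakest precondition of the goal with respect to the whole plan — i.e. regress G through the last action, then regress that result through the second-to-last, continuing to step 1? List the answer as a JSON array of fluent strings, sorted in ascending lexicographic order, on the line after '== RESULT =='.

Work backward from the goal:
  through step 2 (drive(t1,gate,depot)): drop {truck_at(t1,depot)}, keep {pkg_at(p3,depot)}, require {truck_at(t1,gate)}
    → {pkg_at(p3,depot), truck_at(t1,gate)}
  through step 1 (unload(p3,t3,depot)): drop {pkg_at(p3,depot)}, keep {truck_at(t1,gate)}, require {in(p3,t3), truck_at(t3,depot)}
    → {in(p3,t3), truck_at(t1,gate), truck_at(t3,depot)}

== RESULT ==
["in(p3,t3)", "truck_at(t1,gate)", "truck_at(t3,depot)"]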